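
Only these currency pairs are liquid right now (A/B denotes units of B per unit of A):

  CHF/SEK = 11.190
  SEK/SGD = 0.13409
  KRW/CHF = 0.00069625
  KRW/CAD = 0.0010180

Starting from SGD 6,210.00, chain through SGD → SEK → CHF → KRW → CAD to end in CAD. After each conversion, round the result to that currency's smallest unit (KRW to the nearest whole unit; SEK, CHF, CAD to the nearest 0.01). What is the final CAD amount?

SGD 6,210.00 ÷ 0.13409 = SEK 46,312.18
SEK 46,312.18 ÷ 11.190 = CHF 4,138.71
CHF 4,138.71 ÷ 0.00069625 = KRW 5,944,287
KRW 5,944,287 × 0.0010180 = CAD 6,051.28

CAD 6,051.28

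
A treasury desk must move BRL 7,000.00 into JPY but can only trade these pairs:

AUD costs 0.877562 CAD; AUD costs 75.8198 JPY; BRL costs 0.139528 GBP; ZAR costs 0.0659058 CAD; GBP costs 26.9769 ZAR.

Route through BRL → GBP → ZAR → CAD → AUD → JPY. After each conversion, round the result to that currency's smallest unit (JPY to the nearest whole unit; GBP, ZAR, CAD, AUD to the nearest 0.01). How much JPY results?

BRL 7,000.00 × 0.139528 = GBP 976.70
GBP 976.70 × 26.9769 = ZAR 26,348.34
ZAR 26,348.34 × 0.0659058 = CAD 1,736.51
CAD 1,736.51 ÷ 0.877562 = AUD 1,978.79
AUD 1,978.79 × 75.8198 = JPY 150,031

JPY 150,031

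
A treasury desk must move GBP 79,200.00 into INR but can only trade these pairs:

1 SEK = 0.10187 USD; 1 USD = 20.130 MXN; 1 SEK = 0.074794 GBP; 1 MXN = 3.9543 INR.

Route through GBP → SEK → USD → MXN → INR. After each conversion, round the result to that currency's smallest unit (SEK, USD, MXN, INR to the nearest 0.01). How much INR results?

GBP 79,200.00 ÷ 0.074794 = SEK 1,058,908.47
SEK 1,058,908.47 × 0.10187 = USD 107,871.01
USD 107,871.01 × 20.130 = MXN 2,171,443.43
MXN 2,171,443.43 × 3.9543 = INR 8,586,538.76

INR 8,586,538.76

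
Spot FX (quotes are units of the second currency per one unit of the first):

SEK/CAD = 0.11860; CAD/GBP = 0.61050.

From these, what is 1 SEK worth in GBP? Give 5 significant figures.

SEK/GBP = 0.072405

1 SEK × 0.11860 = 0.1186 CAD
0.1186 CAD × 0.61050 = 0.0724053 GBP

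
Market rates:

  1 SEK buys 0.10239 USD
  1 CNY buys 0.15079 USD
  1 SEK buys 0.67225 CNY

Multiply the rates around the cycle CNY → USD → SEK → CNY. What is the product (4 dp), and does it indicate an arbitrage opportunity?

0.9900 (arbitrage exists)

Around CNY → USD → SEK → CNY: 1 × 0.15079 ÷ 0.10239 × 0.67225 = 0.990024
Product < 1; profitable direction is CNY → SEK → USD → CNY.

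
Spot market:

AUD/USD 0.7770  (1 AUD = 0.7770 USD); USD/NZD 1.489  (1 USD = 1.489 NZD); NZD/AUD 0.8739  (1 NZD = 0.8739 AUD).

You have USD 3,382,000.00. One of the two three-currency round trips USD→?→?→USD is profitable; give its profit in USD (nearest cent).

Profit: USD 37,409.07

Profitable loop is USD → NZD → AUD → USD:
USD 3,382,000.00 × 1.489 = NZD 5,035,798.00
NZD 5,035,798.00 × 0.8739 = AUD 4,400,783.87
AUD 4,400,783.87 × 0.7770 = USD 3,419,409.07
Profit = USD 3,419,409.07 − USD 3,382,000.00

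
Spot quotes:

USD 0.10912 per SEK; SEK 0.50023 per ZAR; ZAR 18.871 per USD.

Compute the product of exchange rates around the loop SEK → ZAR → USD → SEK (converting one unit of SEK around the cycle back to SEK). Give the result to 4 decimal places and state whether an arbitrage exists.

0.9708 (arbitrage exists)

Around SEK → ZAR → USD → SEK: 1 ÷ 0.50023 ÷ 18.871 ÷ 0.10912 = 0.970803
Product < 1; profitable direction is SEK → USD → ZAR → SEK.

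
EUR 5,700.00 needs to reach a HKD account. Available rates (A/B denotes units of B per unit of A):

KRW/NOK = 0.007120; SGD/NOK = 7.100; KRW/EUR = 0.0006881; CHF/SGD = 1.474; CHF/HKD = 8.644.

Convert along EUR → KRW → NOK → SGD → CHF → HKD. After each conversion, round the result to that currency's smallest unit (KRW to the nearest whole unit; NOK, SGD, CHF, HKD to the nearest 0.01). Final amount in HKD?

HKD 48,714.90

EUR 5,700.00 ÷ 0.0006881 = KRW 8,283,680
KRW 8,283,680 × 0.007120 = NOK 58,979.80
NOK 58,979.80 ÷ 7.100 = SGD 8,307.01
SGD 8,307.01 ÷ 1.474 = CHF 5,635.69
CHF 5,635.69 × 8.644 = HKD 48,714.90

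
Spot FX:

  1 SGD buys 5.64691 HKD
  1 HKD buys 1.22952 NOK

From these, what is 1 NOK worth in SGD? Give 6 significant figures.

NOK/SGD = 0.144030

1 NOK ÷ 1.22952 = 0.813326 HKD
0.813326 HKD ÷ 5.64691 = 0.14403 SGD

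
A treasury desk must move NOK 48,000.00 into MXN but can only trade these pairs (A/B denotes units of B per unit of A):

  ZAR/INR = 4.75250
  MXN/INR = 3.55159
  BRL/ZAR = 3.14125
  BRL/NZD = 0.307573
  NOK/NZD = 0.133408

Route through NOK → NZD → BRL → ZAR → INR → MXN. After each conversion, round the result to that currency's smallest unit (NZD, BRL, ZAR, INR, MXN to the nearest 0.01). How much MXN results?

MXN 87,513.78

NOK 48,000.00 × 0.133408 = NZD 6,403.58
NZD 6,403.58 ÷ 0.307573 = BRL 20,819.71
BRL 20,819.71 × 3.14125 = ZAR 65,399.91
ZAR 65,399.91 × 4.75250 = INR 310,813.07
INR 310,813.07 ÷ 3.55159 = MXN 87,513.78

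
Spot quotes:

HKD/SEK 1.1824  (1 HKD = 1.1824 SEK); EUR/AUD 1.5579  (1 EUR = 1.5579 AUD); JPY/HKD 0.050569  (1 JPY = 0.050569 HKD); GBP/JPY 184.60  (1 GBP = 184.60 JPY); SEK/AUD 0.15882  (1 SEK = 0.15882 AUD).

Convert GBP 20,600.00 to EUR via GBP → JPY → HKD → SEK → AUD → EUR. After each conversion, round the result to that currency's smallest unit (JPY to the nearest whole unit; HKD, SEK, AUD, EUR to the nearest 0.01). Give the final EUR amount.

GBP 20,600.00 × 184.60 = JPY 3,802,760
JPY 3,802,760 × 0.050569 = HKD 192,301.77
HKD 192,301.77 × 1.1824 = SEK 227,377.61
SEK 227,377.61 × 0.15882 = AUD 36,112.11
AUD 36,112.11 ÷ 1.5579 = EUR 23,179.99

EUR 23,179.99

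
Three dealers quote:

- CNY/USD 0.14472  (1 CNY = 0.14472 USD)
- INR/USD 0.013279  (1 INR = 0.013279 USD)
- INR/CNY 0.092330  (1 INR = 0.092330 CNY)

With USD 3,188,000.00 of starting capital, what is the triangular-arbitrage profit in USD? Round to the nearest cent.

Profitable loop is USD → INR → CNY → USD:
USD 3,188,000.00 ÷ 0.013279 = INR 240,078,319.15
INR 240,078,319.15 × 0.092330 = CNY 22,166,431.21
CNY 22,166,431.21 × 0.14472 = USD 3,207,925.92
Profit = USD 3,207,925.92 − USD 3,188,000.00

Profit: USD 19,925.92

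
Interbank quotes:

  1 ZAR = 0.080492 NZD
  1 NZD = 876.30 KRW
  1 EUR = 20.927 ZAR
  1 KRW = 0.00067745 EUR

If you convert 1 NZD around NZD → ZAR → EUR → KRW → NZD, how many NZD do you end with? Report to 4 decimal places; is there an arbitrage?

Around NZD → ZAR → EUR → KRW → NZD: 1 ÷ 0.080492 ÷ 20.927 ÷ 0.00067745 ÷ 876.30 = 1.000024
Product ≈ 1 (deviation 0.002%, within rounding noise).

1.0000 (no arbitrage)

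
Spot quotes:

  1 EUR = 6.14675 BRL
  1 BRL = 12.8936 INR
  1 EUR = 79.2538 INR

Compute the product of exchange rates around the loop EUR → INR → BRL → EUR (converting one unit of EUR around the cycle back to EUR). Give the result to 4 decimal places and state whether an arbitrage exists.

1.0000 (no arbitrage)

Around EUR → INR → BRL → EUR: 1 × 79.2538 ÷ 12.8936 ÷ 6.14675 = 1.000001
Product ≈ 1 (deviation 0.000%, within rounding noise).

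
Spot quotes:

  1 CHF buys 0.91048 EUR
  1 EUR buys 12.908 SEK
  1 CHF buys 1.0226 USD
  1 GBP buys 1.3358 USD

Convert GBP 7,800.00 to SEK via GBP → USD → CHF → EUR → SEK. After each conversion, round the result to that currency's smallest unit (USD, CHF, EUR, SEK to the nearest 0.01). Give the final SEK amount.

SEK 119,745.58

GBP 7,800.00 × 1.3358 = USD 10,419.24
USD 10,419.24 ÷ 1.0226 = CHF 10,188.97
CHF 10,188.97 × 0.91048 = EUR 9,276.85
EUR 9,276.85 × 12.908 = SEK 119,745.58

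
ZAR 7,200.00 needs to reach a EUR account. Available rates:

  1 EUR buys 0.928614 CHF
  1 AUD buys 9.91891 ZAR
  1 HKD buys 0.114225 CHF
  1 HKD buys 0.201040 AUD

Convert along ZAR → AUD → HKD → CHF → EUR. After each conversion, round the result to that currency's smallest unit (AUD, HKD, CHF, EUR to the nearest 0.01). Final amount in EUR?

EUR 444.14

ZAR 7,200.00 ÷ 9.91891 = AUD 725.89
AUD 725.89 ÷ 0.201040 = HKD 3,610.67
HKD 3,610.67 × 0.114225 = CHF 412.43
CHF 412.43 ÷ 0.928614 = EUR 444.14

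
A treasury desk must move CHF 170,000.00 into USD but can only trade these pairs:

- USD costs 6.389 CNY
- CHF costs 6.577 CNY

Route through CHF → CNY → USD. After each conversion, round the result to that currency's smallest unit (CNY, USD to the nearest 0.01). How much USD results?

CHF 170,000.00 × 6.577 = CNY 1,118,090.00
CNY 1,118,090.00 ÷ 6.389 = USD 175,002.35

USD 175,002.35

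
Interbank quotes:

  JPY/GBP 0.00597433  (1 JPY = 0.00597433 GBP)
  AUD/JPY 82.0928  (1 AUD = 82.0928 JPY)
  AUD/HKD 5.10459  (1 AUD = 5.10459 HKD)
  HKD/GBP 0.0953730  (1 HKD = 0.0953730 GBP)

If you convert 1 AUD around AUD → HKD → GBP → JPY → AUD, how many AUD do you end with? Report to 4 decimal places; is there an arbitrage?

0.9926 (arbitrage exists)

Around AUD → HKD → GBP → JPY → AUD: 1 × 5.10459 × 0.0953730 ÷ 0.00597433 ÷ 82.0928 = 0.992641
Product < 1; profitable direction is AUD → JPY → GBP → HKD → AUD.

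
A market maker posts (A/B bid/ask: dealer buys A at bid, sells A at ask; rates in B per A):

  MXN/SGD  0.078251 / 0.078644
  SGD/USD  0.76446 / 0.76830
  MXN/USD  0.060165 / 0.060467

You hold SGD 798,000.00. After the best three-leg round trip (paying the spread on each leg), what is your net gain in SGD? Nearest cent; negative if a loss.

Best loop SGD → MXN → USD → SGD:
SGD 798,000.00 ÷ 0.078644 (buy MXN at ask) = MXN 10,146,991.51
MXN 10,146,991.51 × 0.060165 (sell MXN at bid) = USD 610,493.74
USD 610,493.74 ÷ 0.76830 (buy SGD at ask) = SGD 794,603.34

Net result: SGD -3,396.66 (no profitable arbitrage after spreads)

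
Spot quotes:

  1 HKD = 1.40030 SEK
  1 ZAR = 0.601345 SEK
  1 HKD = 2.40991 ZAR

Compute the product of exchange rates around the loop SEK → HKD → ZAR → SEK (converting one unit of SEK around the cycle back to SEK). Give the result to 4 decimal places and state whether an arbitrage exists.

Around SEK → HKD → ZAR → SEK: 1 ÷ 1.40030 × 2.40991 × 0.601345 = 1.034912
Product > 1; profitable direction is SEK → HKD → ZAR → SEK.

1.0349 (arbitrage exists)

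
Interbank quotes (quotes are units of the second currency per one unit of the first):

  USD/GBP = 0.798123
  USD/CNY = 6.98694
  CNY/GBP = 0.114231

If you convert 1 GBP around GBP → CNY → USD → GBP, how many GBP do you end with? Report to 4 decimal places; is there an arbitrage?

Around GBP → CNY → USD → GBP: 1 ÷ 0.114231 ÷ 6.98694 × 0.798123 = 0.999997
Product ≈ 1 (deviation 0.000%, within rounding noise).

1.0000 (no arbitrage)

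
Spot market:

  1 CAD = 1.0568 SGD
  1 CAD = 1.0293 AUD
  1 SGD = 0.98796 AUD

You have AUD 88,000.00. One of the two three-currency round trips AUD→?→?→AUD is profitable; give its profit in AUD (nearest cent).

Profit: AUD 1,263.29

Profitable loop is AUD → CAD → SGD → AUD:
AUD 88,000.00 ÷ 1.0293 = CAD 85,495.00
CAD 85,495.00 × 1.0568 = SGD 90,351.11
SGD 90,351.11 × 0.98796 = AUD 89,263.29
Profit = AUD 89,263.29 − AUD 88,000.00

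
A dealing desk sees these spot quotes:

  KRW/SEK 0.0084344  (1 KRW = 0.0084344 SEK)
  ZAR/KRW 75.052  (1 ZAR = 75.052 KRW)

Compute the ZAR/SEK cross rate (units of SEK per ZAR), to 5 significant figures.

ZAR/SEK = 0.63302

1 ZAR × 75.052 = 75.052 KRW
75.052 KRW × 0.0084344 = 0.633019 SEK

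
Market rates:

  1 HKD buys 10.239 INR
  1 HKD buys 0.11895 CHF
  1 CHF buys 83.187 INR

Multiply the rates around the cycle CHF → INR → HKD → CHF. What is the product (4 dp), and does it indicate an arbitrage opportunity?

0.9664 (arbitrage exists)

Around CHF → INR → HKD → CHF: 1 × 83.187 ÷ 10.239 × 0.11895 = 0.966412
Product < 1; profitable direction is CHF → HKD → INR → CHF.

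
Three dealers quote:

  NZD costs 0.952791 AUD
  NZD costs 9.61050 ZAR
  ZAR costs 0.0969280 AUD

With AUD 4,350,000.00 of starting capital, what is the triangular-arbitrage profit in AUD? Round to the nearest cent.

Profitable loop is AUD → ZAR → NZD → AUD:
AUD 4,350,000.00 ÷ 0.0969280 = ZAR 44,878,672.83
ZAR 44,878,672.83 ÷ 9.61050 = NZD 4,669,754.21
NZD 4,669,754.21 × 0.952791 = AUD 4,449,299.78
Profit = AUD 4,449,299.78 − AUD 4,350,000.00

Profit: AUD 99,299.78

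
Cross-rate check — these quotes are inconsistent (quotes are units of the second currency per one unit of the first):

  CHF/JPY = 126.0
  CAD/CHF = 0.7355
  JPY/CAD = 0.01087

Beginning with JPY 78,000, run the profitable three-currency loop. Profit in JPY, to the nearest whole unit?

Profitable loop is JPY → CAD → CHF → JPY:
JPY 78,000 × 0.01087 = CAD 847.86
CAD 847.86 × 0.7355 = CHF 623.60
CHF 623.60 × 126.0 = JPY 78,574
Profit = JPY 78,574 − JPY 78,000

Profit: JPY 574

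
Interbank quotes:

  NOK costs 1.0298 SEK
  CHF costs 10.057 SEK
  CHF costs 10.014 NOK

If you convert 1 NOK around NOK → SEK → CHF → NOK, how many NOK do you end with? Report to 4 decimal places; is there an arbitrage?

1.0254 (arbitrage exists)

Around NOK → SEK → CHF → NOK: 1 × 1.0298 ÷ 10.057 × 10.014 = 1.025397
Product > 1; profitable direction is NOK → SEK → CHF → NOK.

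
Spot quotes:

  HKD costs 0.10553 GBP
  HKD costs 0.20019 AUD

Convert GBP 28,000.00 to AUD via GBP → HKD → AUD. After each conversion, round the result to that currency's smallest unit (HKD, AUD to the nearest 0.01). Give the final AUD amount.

GBP 28,000.00 ÷ 0.10553 = HKD 265,327.40
HKD 265,327.40 × 0.20019 = AUD 53,115.89

AUD 53,115.89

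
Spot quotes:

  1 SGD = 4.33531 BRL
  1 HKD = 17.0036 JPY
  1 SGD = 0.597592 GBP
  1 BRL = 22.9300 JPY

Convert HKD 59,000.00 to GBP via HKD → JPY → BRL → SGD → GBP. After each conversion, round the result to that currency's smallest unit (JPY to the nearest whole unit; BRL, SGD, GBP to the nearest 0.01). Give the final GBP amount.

HKD 59,000.00 × 17.0036 = JPY 1,003,212
JPY 1,003,212 ÷ 22.9300 = BRL 43,751.07
BRL 43,751.07 ÷ 4.33531 = SGD 10,091.80
SGD 10,091.80 × 0.597592 = GBP 6,030.78

GBP 6,030.78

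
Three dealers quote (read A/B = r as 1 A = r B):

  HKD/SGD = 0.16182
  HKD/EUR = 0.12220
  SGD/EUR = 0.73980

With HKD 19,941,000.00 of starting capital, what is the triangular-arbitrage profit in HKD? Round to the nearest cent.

Profit: HKD 414,023.85

Profitable loop is HKD → EUR → SGD → HKD:
HKD 19,941,000.00 × 0.12220 = EUR 2,436,790.20
EUR 2,436,790.20 ÷ 0.73980 = SGD 3,293,849.96
SGD 3,293,849.96 ÷ 0.16182 = HKD 20,355,023.85
Profit = HKD 20,355,023.85 − HKD 19,941,000.00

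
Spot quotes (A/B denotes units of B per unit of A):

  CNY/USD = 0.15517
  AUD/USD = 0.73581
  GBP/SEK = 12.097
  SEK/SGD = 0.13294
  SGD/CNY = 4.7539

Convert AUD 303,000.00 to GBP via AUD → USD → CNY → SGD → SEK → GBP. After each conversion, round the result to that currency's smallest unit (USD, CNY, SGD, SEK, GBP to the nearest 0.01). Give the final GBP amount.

GBP 187,939.11

AUD 303,000.00 × 0.73581 = USD 222,950.43
USD 222,950.43 ÷ 0.15517 = CNY 1,436,814.01
CNY 1,436,814.01 ÷ 4.7539 = SGD 302,239.01
SGD 302,239.01 ÷ 0.13294 = SEK 2,273,499.40
SEK 2,273,499.40 ÷ 12.097 = GBP 187,939.11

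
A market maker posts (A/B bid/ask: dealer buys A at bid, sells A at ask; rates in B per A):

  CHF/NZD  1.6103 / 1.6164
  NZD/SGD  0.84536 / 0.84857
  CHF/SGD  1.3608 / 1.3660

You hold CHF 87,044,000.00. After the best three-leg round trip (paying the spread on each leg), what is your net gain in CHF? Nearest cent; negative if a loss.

Net result: CHF -300,562.55 (no profitable arbitrage after spreads)

Best loop CHF → NZD → SGD → CHF:
CHF 87,044,000.00 × 1.6103 (sell CHF at bid) = NZD 140,166,953.20
NZD 140,166,953.20 × 0.84536 (sell NZD at bid) = SGD 118,491,535.56
SGD 118,491,535.56 ÷ 1.3660 (buy CHF at ask) = CHF 86,743,437.45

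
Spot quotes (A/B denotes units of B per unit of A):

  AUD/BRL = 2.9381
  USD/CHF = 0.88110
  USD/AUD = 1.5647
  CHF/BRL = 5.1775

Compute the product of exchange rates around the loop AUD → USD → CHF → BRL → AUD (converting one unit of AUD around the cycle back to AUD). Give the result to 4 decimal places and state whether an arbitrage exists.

0.9923 (arbitrage exists)

Around AUD → USD → CHF → BRL → AUD: 1 ÷ 1.5647 × 0.88110 × 5.1775 ÷ 2.9381 = 0.992311
Product < 1; profitable direction is AUD → BRL → CHF → USD → AUD.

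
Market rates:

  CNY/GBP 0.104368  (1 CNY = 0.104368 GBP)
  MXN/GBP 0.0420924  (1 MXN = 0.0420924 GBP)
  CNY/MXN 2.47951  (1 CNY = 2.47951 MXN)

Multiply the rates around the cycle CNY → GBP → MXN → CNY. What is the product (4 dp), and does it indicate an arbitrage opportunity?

1.0000 (no arbitrage)

Around CNY → GBP → MXN → CNY: 1 × 0.104368 ÷ 0.0420924 ÷ 2.47951 = 0.999995
Product ≈ 1 (deviation 0.001%, within rounding noise).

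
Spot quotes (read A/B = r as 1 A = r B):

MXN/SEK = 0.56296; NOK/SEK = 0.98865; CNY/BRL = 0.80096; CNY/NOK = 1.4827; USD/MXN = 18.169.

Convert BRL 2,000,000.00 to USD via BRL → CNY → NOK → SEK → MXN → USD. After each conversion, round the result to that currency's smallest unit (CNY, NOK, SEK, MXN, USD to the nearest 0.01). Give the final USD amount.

USD 357,854.48

BRL 2,000,000.00 ÷ 0.80096 = CNY 2,497,003.60
CNY 2,497,003.60 × 1.4827 = NOK 3,702,307.24
NOK 3,702,307.24 × 0.98865 = SEK 3,660,286.05
SEK 3,660,286.05 ÷ 0.56296 = MXN 6,501,858.12
MXN 6,501,858.12 ÷ 18.169 = USD 357,854.48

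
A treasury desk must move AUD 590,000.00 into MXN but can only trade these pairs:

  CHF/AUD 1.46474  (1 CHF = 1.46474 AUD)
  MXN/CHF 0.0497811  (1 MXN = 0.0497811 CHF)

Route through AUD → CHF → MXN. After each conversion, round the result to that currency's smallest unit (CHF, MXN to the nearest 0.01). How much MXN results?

AUD 590,000.00 ÷ 1.46474 = CHF 402,801.86
CHF 402,801.86 ÷ 0.0497811 = MXN 8,091,461.62

MXN 8,091,461.62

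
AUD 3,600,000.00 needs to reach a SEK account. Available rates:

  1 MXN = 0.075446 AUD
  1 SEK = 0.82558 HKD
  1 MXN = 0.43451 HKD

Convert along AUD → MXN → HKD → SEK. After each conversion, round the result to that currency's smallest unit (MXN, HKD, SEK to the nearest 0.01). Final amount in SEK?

SEK 25,113,479.80

AUD 3,600,000.00 ÷ 0.075446 = MXN 47,716,247.38
MXN 47,716,247.38 × 0.43451 = HKD 20,733,186.65
HKD 20,733,186.65 ÷ 0.82558 = SEK 25,113,479.80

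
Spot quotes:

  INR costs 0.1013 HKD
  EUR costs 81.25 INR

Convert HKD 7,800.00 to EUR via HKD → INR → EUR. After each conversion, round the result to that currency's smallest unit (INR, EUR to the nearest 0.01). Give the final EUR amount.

HKD 7,800.00 ÷ 0.1013 = INR 76,999.01
INR 76,999.01 ÷ 81.25 = EUR 947.68

EUR 947.68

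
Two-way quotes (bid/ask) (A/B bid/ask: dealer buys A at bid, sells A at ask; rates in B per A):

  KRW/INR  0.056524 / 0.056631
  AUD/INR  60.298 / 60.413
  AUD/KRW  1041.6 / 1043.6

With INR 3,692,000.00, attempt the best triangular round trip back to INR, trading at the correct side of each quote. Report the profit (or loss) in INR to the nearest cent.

Best loop INR → KRW → AUD → INR:
INR 3,692,000.00 ÷ 0.056631 (buy KRW at ask) = KRW 65,193,975
KRW 65,193,975 ÷ 1043.6 (buy AUD at ask) = AUD 62,470.27
AUD 62,470.27 × 60.298 (sell AUD at bid) = INR 3,766,832.41

Net profit: INR 74,832.41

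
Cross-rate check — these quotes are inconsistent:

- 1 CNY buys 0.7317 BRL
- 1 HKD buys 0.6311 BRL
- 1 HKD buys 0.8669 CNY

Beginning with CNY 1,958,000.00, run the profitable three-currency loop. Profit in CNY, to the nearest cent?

Profit: CNY 9,961.35

Profitable loop is CNY → BRL → HKD → CNY:
CNY 1,958,000.00 × 0.7317 = BRL 1,432,668.60
BRL 1,432,668.60 ÷ 0.6311 = HKD 2,270,113.45
HKD 2,270,113.45 × 0.8669 = CNY 1,967,961.35
Profit = CNY 1,967,961.35 − CNY 1,958,000.00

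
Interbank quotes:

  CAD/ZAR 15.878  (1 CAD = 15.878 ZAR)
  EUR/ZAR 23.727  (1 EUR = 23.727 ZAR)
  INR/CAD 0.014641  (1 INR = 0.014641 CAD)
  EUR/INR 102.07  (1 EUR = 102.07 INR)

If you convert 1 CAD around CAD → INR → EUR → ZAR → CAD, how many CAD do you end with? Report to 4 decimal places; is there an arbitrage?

0.9999 (no arbitrage)

Around CAD → INR → EUR → ZAR → CAD: 1 ÷ 0.014641 ÷ 102.07 × 23.727 ÷ 15.878 = 0.999950
Product ≈ 1 (deviation 0.005%, within rounding noise).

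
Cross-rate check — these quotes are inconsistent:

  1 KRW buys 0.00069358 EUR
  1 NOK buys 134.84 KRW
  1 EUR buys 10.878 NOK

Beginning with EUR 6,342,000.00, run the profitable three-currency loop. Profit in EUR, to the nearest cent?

Profitable loop is EUR → NOK → KRW → EUR:
EUR 6,342,000.00 × 10.878 = NOK 68,988,276.00
NOK 68,988,276.00 × 134.84 = KRW 9,302,379,136
KRW 9,302,379,136 × 0.00069358 = EUR 6,451,944.12
Profit = EUR 6,451,944.12 − EUR 6,342,000.00

Profit: EUR 109,944.12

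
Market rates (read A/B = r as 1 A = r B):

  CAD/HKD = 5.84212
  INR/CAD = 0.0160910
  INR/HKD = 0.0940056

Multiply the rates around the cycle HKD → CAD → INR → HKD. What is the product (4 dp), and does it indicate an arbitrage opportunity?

1.0000 (no arbitrage)

Around HKD → CAD → INR → HKD: 1 ÷ 5.84212 ÷ 0.0160910 × 0.0940056 = 1.000001
Product ≈ 1 (deviation 0.000%, within rounding noise).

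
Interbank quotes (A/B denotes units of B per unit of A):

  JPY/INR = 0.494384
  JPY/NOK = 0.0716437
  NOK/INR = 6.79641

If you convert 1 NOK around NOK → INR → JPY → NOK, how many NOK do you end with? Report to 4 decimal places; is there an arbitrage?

Around NOK → INR → JPY → NOK: 1 × 6.79641 ÷ 0.494384 × 0.0716437 = 0.984902
Product < 1; profitable direction is NOK → JPY → INR → NOK.

0.9849 (arbitrage exists)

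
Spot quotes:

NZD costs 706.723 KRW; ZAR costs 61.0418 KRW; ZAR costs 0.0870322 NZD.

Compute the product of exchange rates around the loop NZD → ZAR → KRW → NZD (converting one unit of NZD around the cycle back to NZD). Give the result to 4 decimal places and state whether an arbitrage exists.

0.9924 (arbitrage exists)

Around NZD → ZAR → KRW → NZD: 1 ÷ 0.0870322 × 61.0418 ÷ 706.723 = 0.992426
Product < 1; profitable direction is NZD → KRW → ZAR → NZD.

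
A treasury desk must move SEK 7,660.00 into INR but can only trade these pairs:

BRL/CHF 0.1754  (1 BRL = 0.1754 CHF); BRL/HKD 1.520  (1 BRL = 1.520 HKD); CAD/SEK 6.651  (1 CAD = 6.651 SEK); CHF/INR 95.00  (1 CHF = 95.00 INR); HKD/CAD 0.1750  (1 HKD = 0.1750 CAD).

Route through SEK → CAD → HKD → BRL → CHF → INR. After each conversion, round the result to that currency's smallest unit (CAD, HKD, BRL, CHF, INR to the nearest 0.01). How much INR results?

INR 72,146.80

SEK 7,660.00 ÷ 6.651 = CAD 1,151.71
CAD 1,151.71 ÷ 0.1750 = HKD 6,581.20
HKD 6,581.20 ÷ 1.520 = BRL 4,329.74
BRL 4,329.74 × 0.1754 = CHF 759.44
CHF 759.44 × 95.00 = INR 72,146.80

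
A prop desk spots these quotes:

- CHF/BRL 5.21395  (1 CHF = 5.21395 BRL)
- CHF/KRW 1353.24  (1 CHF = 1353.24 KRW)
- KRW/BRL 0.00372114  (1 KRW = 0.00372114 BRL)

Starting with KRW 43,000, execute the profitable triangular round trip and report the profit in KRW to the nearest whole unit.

Profit: KRW 1,523

Profitable loop is KRW → CHF → BRL → KRW:
KRW 43,000 ÷ 1353.24 = CHF 31.78
CHF 31.78 × 5.21395 = BRL 165.68
BRL 165.68 ÷ 0.00372114 = KRW 44,523
Profit = KRW 44,523 − KRW 43,000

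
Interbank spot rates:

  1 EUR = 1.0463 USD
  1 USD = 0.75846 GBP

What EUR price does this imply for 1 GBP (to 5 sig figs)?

1 GBP ÷ 0.75846 = 1.31846 USD
1.31846 USD ÷ 1.0463 = 1.26012 EUR

GBP/EUR = 1.2601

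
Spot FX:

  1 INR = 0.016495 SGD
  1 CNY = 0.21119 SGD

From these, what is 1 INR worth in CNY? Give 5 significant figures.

INR/CNY = 0.078105

1 INR × 0.016495 = 0.016495 SGD
0.016495 SGD ÷ 0.21119 = 0.078105 CNY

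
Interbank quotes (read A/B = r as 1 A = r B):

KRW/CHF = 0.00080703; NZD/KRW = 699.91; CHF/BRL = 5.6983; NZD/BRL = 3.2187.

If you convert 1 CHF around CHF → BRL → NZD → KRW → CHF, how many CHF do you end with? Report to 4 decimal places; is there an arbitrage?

1.0000 (no arbitrage)

Around CHF → BRL → NZD → KRW → CHF: 1 × 5.6983 ÷ 3.2187 × 699.91 × 0.00080703 = 0.999992
Product ≈ 1 (deviation 0.001%, within rounding noise).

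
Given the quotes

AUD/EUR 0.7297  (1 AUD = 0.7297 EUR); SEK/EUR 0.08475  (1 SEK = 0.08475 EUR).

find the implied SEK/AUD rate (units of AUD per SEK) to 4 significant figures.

SEK/AUD = 0.1161

1 SEK × 0.08475 = 0.08475 EUR
0.08475 EUR ÷ 0.7297 = 0.116144 AUD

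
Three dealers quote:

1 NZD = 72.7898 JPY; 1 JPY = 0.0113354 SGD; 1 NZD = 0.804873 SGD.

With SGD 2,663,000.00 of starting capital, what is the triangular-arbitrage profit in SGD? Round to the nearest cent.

Profit: SGD 66,927.94

Profitable loop is SGD → NZD → JPY → SGD:
SGD 2,663,000.00 ÷ 0.804873 = NZD 3,308,596.51
NZD 3,308,596.51 × 72.7898 = JPY 240,832,078
JPY 240,832,078 × 0.0113354 = SGD 2,729,927.94
Profit = SGD 2,729,927.94 − SGD 2,663,000.00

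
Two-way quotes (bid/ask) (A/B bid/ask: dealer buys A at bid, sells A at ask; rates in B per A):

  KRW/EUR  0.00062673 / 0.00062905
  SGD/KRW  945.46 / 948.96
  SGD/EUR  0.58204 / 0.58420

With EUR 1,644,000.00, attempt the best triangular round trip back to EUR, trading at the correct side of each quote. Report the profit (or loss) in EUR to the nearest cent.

Best loop EUR → SGD → KRW → EUR:
EUR 1,644,000.00 ÷ 0.58420 (buy SGD at ask) = SGD 2,814,104.76
SGD 2,814,104.76 × 945.46 (sell SGD at bid) = KRW 2,660,623,485
KRW 2,660,623,485 × 0.00062673 (sell KRW at bid) = EUR 1,667,492.56

Net profit: EUR 23,492.56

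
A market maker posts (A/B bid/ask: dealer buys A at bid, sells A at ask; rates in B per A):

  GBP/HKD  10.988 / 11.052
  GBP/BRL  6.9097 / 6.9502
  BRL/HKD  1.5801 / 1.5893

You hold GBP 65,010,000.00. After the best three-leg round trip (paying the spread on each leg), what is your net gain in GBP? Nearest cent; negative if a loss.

Best loop GBP → HKD → BRL → GBP:
GBP 65,010,000.00 × 10.988 (sell GBP at bid) = HKD 714,329,880.00
HKD 714,329,880.00 ÷ 1.5893 (buy BRL at ask) = BRL 449,461,951.80
BRL 449,461,951.80 ÷ 6.9502 (buy GBP at ask) = GBP 64,668,923.46

Net result: GBP -341,076.54 (no profitable arbitrage after spreads)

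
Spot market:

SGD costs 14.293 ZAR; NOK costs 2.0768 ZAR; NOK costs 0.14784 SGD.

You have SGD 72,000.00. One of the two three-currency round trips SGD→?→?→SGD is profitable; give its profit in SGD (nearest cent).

Profitable loop is SGD → ZAR → NOK → SGD:
SGD 72,000.00 × 14.293 = ZAR 1,029,096.00
ZAR 1,029,096.00 ÷ 2.0768 = NOK 495,520.03
NOK 495,520.03 × 0.14784 = SGD 73,257.68
Profit = SGD 73,257.68 − SGD 72,000.00

Profit: SGD 1,257.68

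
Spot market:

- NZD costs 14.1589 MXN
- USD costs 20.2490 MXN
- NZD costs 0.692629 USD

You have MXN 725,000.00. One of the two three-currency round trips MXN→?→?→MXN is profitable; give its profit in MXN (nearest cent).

Profit: MXN 6,919.42

Profitable loop is MXN → USD → NZD → MXN:
MXN 725,000.00 ÷ 20.2490 = USD 35,804.24
USD 35,804.24 ÷ 0.692629 = NZD 51,693.24
NZD 51,693.24 × 14.1589 = MXN 731,919.42
Profit = MXN 731,919.42 − MXN 725,000.00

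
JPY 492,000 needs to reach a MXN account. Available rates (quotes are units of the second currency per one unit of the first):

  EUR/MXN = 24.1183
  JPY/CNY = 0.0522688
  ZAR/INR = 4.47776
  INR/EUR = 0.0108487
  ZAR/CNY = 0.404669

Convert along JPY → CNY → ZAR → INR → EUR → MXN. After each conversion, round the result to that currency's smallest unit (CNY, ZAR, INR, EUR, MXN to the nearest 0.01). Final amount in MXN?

MXN 74,454.88

JPY 492,000 × 0.0522688 = CNY 25,716.25
CNY 25,716.25 ÷ 0.404669 = ZAR 63,548.85
ZAR 63,548.85 × 4.47776 = INR 284,556.50
INR 284,556.50 × 0.0108487 = EUR 3,087.07
EUR 3,087.07 × 24.1183 = MXN 74,454.88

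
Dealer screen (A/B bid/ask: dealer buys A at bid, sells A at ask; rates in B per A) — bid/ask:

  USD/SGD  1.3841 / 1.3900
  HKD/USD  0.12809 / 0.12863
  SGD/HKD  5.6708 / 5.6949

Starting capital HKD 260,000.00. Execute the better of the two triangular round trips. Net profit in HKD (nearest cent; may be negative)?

Best loop HKD → USD → SGD → HKD:
HKD 260,000.00 × 0.12809 (sell HKD at bid) = USD 33,303.40
USD 33,303.40 × 1.3841 (sell USD at bid) = SGD 46,095.24
SGD 46,095.24 × 5.6708 (sell SGD at bid) = HKD 261,396.86

Net profit: HKD 1,396.86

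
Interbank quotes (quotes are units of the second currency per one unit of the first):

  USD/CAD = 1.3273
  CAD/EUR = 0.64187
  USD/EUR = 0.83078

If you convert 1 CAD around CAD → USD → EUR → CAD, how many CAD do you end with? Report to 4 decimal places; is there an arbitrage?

0.9751 (arbitrage exists)

Around CAD → USD → EUR → CAD: 1 ÷ 1.3273 × 0.83078 ÷ 0.64187 = 0.975146
Product < 1; profitable direction is CAD → EUR → USD → CAD.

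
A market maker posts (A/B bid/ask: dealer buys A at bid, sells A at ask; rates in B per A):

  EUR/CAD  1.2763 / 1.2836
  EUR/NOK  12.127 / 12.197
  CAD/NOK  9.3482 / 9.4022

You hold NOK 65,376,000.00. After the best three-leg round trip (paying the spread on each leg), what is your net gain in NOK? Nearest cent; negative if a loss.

Net profit: NOK 316,006.78

Best loop NOK → CAD → EUR → NOK:
NOK 65,376,000.00 ÷ 9.4022 (buy CAD at ask) = CAD 6,953,266.26
CAD 6,953,266.26 ÷ 1.2836 (buy EUR at ask) = EUR 5,417,003.94
EUR 5,417,003.94 × 12.127 (sell EUR at bid) = NOK 65,692,006.78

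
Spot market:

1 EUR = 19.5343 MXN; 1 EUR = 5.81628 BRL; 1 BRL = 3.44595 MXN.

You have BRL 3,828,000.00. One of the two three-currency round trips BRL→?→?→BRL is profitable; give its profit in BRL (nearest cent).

Profitable loop is BRL → MXN → EUR → BRL:
BRL 3,828,000.00 × 3.44595 = MXN 13,191,096.60
MXN 13,191,096.60 ÷ 19.5343 = EUR 675,278.69
EUR 675,278.69 × 5.81628 = BRL 3,927,609.96
Profit = BRL 3,927,609.96 − BRL 3,828,000.00

Profit: BRL 99,609.96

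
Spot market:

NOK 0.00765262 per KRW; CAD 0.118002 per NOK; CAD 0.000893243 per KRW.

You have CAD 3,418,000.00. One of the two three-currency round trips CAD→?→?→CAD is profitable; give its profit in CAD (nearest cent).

Profit: CAD 37,428.84

Profitable loop is CAD → KRW → NOK → CAD:
CAD 3,418,000.00 ÷ 0.000893243 = KRW 3,826,506,337
KRW 3,826,506,337 × 0.00765262 = NOK 29,282,798.92
NOK 29,282,798.92 × 0.118002 = CAD 3,455,428.84
Profit = CAD 3,455,428.84 − CAD 3,418,000.00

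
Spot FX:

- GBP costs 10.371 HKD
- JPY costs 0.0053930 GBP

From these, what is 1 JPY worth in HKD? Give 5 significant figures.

1 JPY × 0.0053930 = 0.005393 GBP
0.005393 GBP × 10.371 = 0.0559308 HKD

JPY/HKD = 0.055931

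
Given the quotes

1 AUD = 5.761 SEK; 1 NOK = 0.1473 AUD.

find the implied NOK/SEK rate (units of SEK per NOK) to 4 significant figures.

1 NOK × 0.1473 = 0.1473 AUD
0.1473 AUD × 5.761 = 0.848595 SEK

NOK/SEK = 0.8486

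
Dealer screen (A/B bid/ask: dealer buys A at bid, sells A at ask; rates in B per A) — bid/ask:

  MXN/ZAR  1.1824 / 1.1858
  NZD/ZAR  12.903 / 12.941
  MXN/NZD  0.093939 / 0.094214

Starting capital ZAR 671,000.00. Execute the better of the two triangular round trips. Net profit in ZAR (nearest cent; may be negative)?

Best loop ZAR → MXN → NZD → ZAR:
ZAR 671,000.00 ÷ 1.1858 (buy MXN at ask) = MXN 565,862.71
MXN 565,862.71 × 0.093939 (sell MXN at bid) = NZD 53,156.58
NZD 53,156.58 × 12.903 (sell NZD at bid) = ZAR 685,879.31

Net profit: ZAR 14,879.31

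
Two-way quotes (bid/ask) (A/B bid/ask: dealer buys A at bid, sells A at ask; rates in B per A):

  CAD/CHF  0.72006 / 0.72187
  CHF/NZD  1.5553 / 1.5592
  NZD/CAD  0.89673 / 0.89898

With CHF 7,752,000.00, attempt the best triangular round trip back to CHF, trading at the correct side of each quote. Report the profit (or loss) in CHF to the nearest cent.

Best loop CHF → NZD → CAD → CHF:
CHF 7,752,000.00 × 1.5553 (sell CHF at bid) = NZD 12,056,685.60
NZD 12,056,685.60 × 0.89673 (sell NZD at bid) = CAD 10,811,591.68
CAD 10,811,591.68 × 0.72006 (sell CAD at bid) = CHF 7,784,994.70

Net profit: CHF 32,994.70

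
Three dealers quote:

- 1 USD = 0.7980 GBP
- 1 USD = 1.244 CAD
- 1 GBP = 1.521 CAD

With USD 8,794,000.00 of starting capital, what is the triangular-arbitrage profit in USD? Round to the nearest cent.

Profit: USD 219,111.35

Profitable loop is USD → CAD → GBP → USD:
USD 8,794,000.00 × 1.244 = CAD 10,939,736.00
CAD 10,939,736.00 ÷ 1.521 = GBP 7,192,462.85
GBP 7,192,462.85 ÷ 0.7980 = USD 9,013,111.35
Profit = USD 9,013,111.35 − USD 8,794,000.00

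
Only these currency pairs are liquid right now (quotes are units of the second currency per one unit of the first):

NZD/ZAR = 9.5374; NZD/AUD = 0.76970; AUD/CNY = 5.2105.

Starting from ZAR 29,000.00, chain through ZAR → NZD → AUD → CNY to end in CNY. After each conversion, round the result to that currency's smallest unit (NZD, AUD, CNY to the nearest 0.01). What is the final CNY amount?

ZAR 29,000.00 ÷ 9.5374 = NZD 3,040.66
NZD 3,040.66 × 0.76970 = AUD 2,340.40
AUD 2,340.40 × 5.2105 = CNY 12,194.65

CNY 12,194.65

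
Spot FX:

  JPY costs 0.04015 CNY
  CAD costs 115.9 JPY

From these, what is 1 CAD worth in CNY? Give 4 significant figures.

1 CAD × 115.9 = 115.9 JPY
115.9 JPY × 0.04015 = 4.65339 CNY

CAD/CNY = 4.653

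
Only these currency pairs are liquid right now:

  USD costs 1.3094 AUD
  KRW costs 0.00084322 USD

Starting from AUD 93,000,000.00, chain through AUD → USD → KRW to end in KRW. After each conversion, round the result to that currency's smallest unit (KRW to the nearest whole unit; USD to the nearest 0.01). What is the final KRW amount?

KRW 84,230,564,859

AUD 93,000,000.00 ÷ 1.3094 = USD 71,024,896.90
USD 71,024,896.90 ÷ 0.00084322 = KRW 84,230,564,859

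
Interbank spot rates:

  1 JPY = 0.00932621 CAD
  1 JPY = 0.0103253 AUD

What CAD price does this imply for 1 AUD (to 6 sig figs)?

AUD/CAD = 0.903239

1 AUD ÷ 0.0103253 = 96.8495 JPY
96.8495 JPY × 0.00932621 = 0.903239 CAD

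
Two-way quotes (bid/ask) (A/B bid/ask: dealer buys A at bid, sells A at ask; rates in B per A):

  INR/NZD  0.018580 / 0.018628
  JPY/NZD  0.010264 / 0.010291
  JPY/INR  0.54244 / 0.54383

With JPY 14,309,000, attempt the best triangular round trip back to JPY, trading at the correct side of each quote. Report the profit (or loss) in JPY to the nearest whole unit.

Net profit: JPY 188,614

Best loop JPY → NZD → INR → JPY:
JPY 14,309,000 × 0.010264 (sell JPY at bid) = NZD 146,867.58
NZD 146,867.58 ÷ 0.018628 (buy INR at ask) = INR 7,884,237.49
INR 7,884,237.49 ÷ 0.54383 (buy JPY at ask) = JPY 14,497,614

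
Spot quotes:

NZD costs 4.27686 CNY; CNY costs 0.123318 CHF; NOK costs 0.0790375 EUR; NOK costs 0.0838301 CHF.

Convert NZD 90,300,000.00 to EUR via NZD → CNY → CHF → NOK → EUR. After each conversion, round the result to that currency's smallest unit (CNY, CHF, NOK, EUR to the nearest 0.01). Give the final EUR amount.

NZD 90,300,000.00 × 4.27686 = CNY 386,200,458.00
CNY 386,200,458.00 × 0.123318 = CHF 47,625,468.08
CHF 47,625,468.08 ÷ 0.0838301 = NOK 568,118,946.30
NOK 568,118,946.30 × 0.0790375 = EUR 44,902,701.22

EUR 44,902,701.22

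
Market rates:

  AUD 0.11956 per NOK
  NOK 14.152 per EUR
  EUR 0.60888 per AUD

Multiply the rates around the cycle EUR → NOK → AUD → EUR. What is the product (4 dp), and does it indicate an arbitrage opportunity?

1.0302 (arbitrage exists)

Around EUR → NOK → AUD → EUR: 1 × 14.152 × 0.11956 × 0.60888 = 1.030233
Product > 1; profitable direction is EUR → NOK → AUD → EUR.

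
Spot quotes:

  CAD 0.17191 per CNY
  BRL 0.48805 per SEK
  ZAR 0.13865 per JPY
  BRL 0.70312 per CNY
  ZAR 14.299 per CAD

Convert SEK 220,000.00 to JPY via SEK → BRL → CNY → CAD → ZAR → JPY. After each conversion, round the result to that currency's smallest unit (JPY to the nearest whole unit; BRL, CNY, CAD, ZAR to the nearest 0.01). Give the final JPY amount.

JPY 2,707,351

SEK 220,000.00 × 0.48805 = BRL 107,371.00
BRL 107,371.00 ÷ 0.70312 = CNY 152,706.51
CNY 152,706.51 × 0.17191 = CAD 26,251.78
CAD 26,251.78 × 14.299 = ZAR 375,374.20
ZAR 375,374.20 ÷ 0.13865 = JPY 2,707,351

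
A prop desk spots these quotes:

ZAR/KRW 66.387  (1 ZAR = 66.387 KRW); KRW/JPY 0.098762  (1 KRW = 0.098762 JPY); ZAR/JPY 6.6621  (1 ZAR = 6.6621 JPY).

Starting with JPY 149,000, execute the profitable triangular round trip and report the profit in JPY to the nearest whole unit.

Profit: JPY 2,400

Profitable loop is JPY → KRW → ZAR → JPY:
JPY 149,000 ÷ 0.098762 = KRW 1,508,677
KRW 1,508,677 ÷ 66.387 = ZAR 22,725.49
ZAR 22,725.49 × 6.6621 = JPY 151,400
Profit = JPY 151,400 − JPY 149,000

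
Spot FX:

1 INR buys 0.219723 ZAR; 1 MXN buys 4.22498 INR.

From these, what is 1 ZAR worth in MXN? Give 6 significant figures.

ZAR/MXN = 1.07721

1 ZAR ÷ 0.219723 = 4.55118 INR
4.55118 INR ÷ 4.22498 = 1.07721 MXN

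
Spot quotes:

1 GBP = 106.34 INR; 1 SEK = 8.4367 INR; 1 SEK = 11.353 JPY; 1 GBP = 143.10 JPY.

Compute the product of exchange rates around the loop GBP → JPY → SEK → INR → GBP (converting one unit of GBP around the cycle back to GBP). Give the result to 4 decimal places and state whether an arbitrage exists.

Around GBP → JPY → SEK → INR → GBP: 1 × 143.10 ÷ 11.353 × 8.4367 ÷ 106.34 = 1.000011
Product ≈ 1 (deviation 0.001%, within rounding noise).

1.0000 (no arbitrage)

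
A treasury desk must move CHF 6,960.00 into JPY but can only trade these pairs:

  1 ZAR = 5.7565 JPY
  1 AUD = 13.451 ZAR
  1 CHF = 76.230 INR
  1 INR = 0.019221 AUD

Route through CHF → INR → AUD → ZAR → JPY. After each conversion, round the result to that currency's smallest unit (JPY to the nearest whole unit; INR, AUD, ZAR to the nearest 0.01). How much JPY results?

CHF 6,960.00 × 76.230 = INR 530,560.80
INR 530,560.80 × 0.019221 = AUD 10,197.91
AUD 10,197.91 × 13.451 = ZAR 137,172.09
ZAR 137,172.09 × 5.7565 = JPY 789,631

JPY 789,631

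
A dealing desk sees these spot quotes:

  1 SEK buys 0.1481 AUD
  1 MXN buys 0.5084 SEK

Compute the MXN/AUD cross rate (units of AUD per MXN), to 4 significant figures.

MXN/AUD = 0.07529

1 MXN × 0.5084 = 0.5084 SEK
0.5084 SEK × 0.1481 = 0.075294 AUD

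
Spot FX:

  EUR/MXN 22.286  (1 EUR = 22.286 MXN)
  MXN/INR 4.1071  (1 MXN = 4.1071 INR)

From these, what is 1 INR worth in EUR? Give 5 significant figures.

1 INR ÷ 4.1071 = 0.243481 MXN
0.243481 MXN ÷ 22.286 = 0.0109253 EUR

INR/EUR = 0.010925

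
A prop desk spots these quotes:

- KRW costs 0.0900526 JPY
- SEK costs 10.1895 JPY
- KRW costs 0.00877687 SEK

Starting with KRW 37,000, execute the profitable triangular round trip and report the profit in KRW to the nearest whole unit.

Profitable loop is KRW → JPY → SEK → KRW:
KRW 37,000 × 0.0900526 = JPY 3,332
JPY 3,332 ÷ 10.1895 = SEK 327.00
SEK 327.00 ÷ 0.00877687 = KRW 37,257
Profit = KRW 37,257 − KRW 37,000

Profit: KRW 257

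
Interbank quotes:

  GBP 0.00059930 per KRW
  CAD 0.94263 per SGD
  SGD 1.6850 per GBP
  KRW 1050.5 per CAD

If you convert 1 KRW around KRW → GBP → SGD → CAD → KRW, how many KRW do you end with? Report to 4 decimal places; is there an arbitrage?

Around KRW → GBP → SGD → CAD → KRW: 1 × 0.00059930 × 1.6850 × 0.94263 × 1050.5 = 0.999957
Product ≈ 1 (deviation 0.004%, within rounding noise).

1.0000 (no arbitrage)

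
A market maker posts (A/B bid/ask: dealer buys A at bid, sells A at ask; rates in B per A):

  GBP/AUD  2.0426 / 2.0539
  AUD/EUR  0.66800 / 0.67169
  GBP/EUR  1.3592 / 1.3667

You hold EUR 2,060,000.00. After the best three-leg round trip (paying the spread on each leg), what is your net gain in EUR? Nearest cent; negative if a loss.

Net result: EUR -3,381.13 (no profitable arbitrage after spreads)

Best loop EUR → GBP → AUD → EUR:
EUR 2,060,000.00 ÷ 1.3667 (buy GBP at ask) = GBP 1,507,280.31
GBP 1,507,280.31 × 2.0426 (sell GBP at bid) = AUD 3,078,770.76
AUD 3,078,770.76 × 0.66800 (sell AUD at bid) = EUR 2,056,618.87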